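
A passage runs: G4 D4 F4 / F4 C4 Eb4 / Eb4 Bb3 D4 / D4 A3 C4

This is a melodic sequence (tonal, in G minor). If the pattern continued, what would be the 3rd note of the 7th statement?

Grouping in 3s, the 3rd note of each cell is F4, Eb4, D4, C4.
Carrying that down a 2nd forward: Bb3 → A3 → G3.

G3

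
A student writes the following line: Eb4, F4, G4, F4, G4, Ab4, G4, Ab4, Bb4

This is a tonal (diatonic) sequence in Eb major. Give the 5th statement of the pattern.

Bb4 C5 D5

The 3-note cells begin on Eb4, F4, G4 — each up a 2nd from the last.
Carrying on: Ab4 → Bb4.
So cell 5 is Bb4 C5 D5.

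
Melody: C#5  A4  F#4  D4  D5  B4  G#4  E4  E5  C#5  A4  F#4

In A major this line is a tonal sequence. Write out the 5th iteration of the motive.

Taking 4-note groups, the heads are C#5, D5, E5: the pattern moves up a 2nd.
Extending up a 2nd: F#5 → G#5.
Statement 5 starts on G#5 and keeps the same diatonic contour: G#5 E5 C#5 A4.

G#5 E5 C#5 A4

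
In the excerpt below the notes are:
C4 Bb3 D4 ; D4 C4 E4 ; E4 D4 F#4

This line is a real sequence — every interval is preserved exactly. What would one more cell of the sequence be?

F#4 E4 G#4

With a 3-note motive the entries are C4, D4, E4, each up a 2nd from the previous.
So cell 4 is F#4 E4 G#4.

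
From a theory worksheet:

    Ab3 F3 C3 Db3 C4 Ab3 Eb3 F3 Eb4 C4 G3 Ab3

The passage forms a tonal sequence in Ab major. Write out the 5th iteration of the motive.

The 4-note cells begin on Ab3, C4, Eb4 — each up a 3rd from the last.
Continuing the starts: G4 → Bb4.
So cell 5 is Bb4 G4 Db4 Eb4.

Bb4 G4 Db4 Eb4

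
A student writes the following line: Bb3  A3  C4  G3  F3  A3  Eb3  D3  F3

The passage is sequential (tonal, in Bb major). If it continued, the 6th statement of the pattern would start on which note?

Taking 3-note groups, the heads are Bb3, G3, Eb3: the pattern moves down a 3rd.
Extending the heads down a 3rd: C3 → A2 → F2.

F2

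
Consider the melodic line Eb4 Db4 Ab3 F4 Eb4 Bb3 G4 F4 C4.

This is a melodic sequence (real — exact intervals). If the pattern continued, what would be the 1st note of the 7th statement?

D#5

Grouping in 3s, the 1st note of each cell is Eb4, F4, G4.
Extending up a 2nd: A4 → B4 → C#5 → D#5.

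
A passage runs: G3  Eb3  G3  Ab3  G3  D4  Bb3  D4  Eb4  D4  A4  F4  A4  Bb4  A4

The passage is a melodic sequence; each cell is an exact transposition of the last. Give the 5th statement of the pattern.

Unit = 5 notes; the statements start on G3, D4, A4, moving up a 5th each time.
Carrying on: E5 → B5.
Statement 5 starts on B5 and keeps the same exact contour: B5 G5 B5 C6 B5.

B5 G5 B5 C6 B5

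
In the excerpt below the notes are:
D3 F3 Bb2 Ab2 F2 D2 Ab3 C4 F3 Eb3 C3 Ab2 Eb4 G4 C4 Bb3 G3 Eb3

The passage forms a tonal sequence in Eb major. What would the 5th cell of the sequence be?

F5 Ab5 D5 C5 Ab4 F4

With a 6-note motive the entries are D3, Ab3, Eb4, each up a 5th from the previous.
Continuing the starts: Bb4 → F5.
Statement 5 starts on F5 and keeps the same diatonic contour: F5 Ab5 D5 C5 Ab4 F4.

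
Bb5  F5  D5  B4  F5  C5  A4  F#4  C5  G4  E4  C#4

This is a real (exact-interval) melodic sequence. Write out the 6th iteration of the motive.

The 4-note cells begin on Bb5, F5, C5 — each down a 4th from the last.
Extending down a 4th: G4 → D4 → A3.
Statement 6 starts on A3 and keeps the same exact contour: A3 E3 C#3 A#2.

A3 E3 C#3 A#2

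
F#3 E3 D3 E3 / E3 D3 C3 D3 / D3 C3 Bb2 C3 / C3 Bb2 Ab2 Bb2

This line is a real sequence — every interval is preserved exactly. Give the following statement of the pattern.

Unit = 4 notes; the statements start on F#3, E3, D3, C3, moving down a 2nd each time.
So cell 5 is Bb2 Ab2 Gb2 Ab2.

Bb2 Ab2 Gb2 Ab2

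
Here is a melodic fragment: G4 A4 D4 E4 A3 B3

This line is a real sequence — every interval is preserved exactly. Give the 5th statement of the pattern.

B2 C#3

Taking 2-note groups, the heads are G4, D4, A3: the pattern moves down a 4th.
Extending down a 4th: E3 → B2.
From B2 the exact shape gives B2 C#3.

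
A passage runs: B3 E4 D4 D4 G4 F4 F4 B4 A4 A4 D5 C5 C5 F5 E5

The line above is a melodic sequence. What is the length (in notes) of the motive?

Try groups of 3 (5 cells in 15 notes):
B3 E4 D4 | D4 G4 F4 | F4 B4 A4 | A4 D5 C5 | C5 F5 E5
Each cell is the previous one up a 3rd — so the unit is 3 notes.

3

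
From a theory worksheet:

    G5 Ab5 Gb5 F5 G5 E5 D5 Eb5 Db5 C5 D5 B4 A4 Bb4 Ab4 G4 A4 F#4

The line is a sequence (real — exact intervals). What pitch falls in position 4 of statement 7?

With 6-note cells, note 4 of each statement runs F5, C5, G4.
Extending down a 4th: D4 → A3 → E3 → B2.

B2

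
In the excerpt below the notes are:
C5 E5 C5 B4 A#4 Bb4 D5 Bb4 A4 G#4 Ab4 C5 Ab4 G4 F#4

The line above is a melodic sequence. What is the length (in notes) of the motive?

15 notes total. Splitting into 3 groups of 5:
C5 E5 C5 B4 A#4 | Bb4 D5 Bb4 A4 G#4 | Ab4 C5 Ab4 G4 F#4
Every group is a transposition down a 2nd of the one before; no shorter unit works.

5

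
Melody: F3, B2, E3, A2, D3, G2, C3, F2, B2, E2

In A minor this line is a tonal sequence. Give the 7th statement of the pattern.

Unit = 2 notes; the statements start on F3, E3, D3, C3, B2, moving down a 2nd each time.
Continuing the starts: A2 → G2.
Statement 7 starts on G2 and keeps the same diatonic contour: G2 C2.

G2 C2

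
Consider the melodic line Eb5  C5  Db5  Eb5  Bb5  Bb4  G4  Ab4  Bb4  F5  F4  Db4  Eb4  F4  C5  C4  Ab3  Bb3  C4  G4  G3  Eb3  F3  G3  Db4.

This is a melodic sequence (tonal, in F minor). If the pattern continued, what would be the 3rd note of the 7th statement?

G2

Grouping in 5s, the 3rd note of each cell is Db5, Ab4, Eb4, Bb3, F3.
Extending down a 4th: C3 → G2.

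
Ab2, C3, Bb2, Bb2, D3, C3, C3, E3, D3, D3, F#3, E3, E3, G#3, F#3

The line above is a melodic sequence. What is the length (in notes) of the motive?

3

15 notes total. Splitting into 5 groups of 3:
Ab2 C3 Bb2 | Bb2 D3 C3 | C3 E3 D3 | D3 F#3 E3 | E3 G#3 F#3
Each cell is the previous one up a 2nd — so the unit is 3 notes.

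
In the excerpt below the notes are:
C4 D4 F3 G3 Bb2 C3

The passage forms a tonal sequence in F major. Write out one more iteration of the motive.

E2 F2

With a 2-note motive the entries are C4, F3, Bb2, each down a 5th from the previous.
Statement 4 starts on E2 and keeps the same diatonic contour: E2 F2.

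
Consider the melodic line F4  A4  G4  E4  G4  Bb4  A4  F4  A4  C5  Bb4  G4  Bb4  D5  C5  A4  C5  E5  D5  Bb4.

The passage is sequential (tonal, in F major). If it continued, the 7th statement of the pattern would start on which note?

The 4-note cells begin on F4, G4, A4, Bb4, C5 — each up a 2nd from the last.
Continuing: D5 → E5. Statement 7 starts on E5.

E5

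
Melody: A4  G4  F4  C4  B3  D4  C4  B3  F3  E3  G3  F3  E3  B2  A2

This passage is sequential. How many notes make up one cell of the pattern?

15 notes total. Splitting into 3 groups of 5:
A4 G4 F4 C4 B3 | D4 C4 B3 F3 E3 | G3 F3 E3 B2 A2
That's a consistent down a 5th shift per cell, and no other grouping gives one.

5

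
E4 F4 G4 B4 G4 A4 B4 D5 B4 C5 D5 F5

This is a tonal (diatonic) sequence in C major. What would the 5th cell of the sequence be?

Unit = 4 notes; the statements start on E4, G4, B4, moving up a 3rd each time.
Continuing the starts: D5 → F5.
From F5 the diatonic shape gives F5 G5 A5 C6.

F5 G5 A5 C6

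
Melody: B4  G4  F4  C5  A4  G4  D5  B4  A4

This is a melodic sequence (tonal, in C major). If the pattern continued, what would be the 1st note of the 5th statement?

F5

Grouping in 3s, the 1st note of each cell is B4, C5, D5.
Each moves up a 2nd. Continuing: E5 → F5.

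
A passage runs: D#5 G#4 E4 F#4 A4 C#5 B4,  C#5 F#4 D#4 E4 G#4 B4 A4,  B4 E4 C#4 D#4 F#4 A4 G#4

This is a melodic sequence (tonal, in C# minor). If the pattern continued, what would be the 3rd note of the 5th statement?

The unit is 7 notes. Position-3 pitches of the 3 shown cells: E4, D#4, C#4.
Extending down a 2nd: B3 → A3.

A3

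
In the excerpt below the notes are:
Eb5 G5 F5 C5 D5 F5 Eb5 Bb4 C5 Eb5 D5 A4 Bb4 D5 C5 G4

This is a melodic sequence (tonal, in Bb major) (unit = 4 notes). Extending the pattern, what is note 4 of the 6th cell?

Eb4

The unit is 4 notes. Position-4 pitches of the 4 shown cells: C5, Bb4, A4, G4.
Carrying that down a 2nd forward: F4 → Eb4.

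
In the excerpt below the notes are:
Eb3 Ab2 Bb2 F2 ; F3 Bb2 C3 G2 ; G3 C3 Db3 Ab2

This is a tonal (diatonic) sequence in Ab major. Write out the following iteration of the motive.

Taking 4-note groups, the heads are Eb3, F3, G3: the pattern moves up a 2nd.
Statement 4 starts on Ab3 and keeps the same diatonic contour: Ab3 Db3 Eb3 Bb2.

Ab3 Db3 Eb3 Bb2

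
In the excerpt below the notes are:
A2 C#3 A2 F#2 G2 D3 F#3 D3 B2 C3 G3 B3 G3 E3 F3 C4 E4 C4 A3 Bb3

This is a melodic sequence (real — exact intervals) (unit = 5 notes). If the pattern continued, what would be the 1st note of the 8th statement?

Ab5

The unit is 5 notes. Position-1 pitches of the 4 shown cells: A2, D3, G3, C4.
Each moves up a 4th. Continuing: F4 → Bb4 → Eb5 → Ab5.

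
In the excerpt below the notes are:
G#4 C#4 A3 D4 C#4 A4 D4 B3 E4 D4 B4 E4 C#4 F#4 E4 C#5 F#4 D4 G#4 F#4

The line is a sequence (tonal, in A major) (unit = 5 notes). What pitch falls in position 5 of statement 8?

The unit is 5 notes. Position-5 pitches of the 4 shown cells: C#4, D4, E4, F#4.
Extending up a 2nd: G#4 → A4 → B4 → C#5.

C#5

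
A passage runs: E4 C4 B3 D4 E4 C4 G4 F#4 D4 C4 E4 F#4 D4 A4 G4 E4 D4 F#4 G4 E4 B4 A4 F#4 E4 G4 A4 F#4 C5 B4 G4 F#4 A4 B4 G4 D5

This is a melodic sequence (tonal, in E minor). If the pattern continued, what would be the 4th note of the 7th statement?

C5

Grouping in 7s, the 4th note of each cell is D4, E4, F#4, G4, A4.
Carrying that up a 2nd forward: B4 → C5.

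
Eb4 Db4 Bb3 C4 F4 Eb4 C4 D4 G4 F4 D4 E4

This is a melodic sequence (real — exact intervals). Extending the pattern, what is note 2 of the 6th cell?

B4

The unit is 4 notes. Position-2 pitches of the 3 shown cells: Db4, Eb4, F4.
Each moves up a 2nd. Continuing: G4 → A4 → B4.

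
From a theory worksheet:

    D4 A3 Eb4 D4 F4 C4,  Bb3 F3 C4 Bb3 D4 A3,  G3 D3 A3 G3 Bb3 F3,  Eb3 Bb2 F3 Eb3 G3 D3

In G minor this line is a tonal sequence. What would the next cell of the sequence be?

C3 G2 D3 C3 Eb3 Bb2

Taking 6-note groups, the heads are D4, Bb3, G3, Eb3: the pattern moves down a 3rd.
Statement 5 starts on C3 and keeps the same diatonic contour: C3 G2 D3 C3 Eb3 Bb2.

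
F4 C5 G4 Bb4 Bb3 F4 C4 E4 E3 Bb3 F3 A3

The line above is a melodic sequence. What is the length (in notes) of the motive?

Try groups of 4 (3 cells in 12 notes):
F4 C5 G4 Bb4 | Bb3 F4 C4 E4 | E3 Bb3 F3 A3
Every group is a transposition down a 5th of the one before; no shorter unit works.

4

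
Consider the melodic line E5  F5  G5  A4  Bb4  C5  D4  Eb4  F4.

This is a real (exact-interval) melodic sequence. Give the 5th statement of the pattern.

The 3-note cells begin on E5, A4, D4 — each down a 5th from the last.
Continuing the starts: G3 → C3.
So cell 5 is C3 Db3 Eb3.

C3 Db3 Eb3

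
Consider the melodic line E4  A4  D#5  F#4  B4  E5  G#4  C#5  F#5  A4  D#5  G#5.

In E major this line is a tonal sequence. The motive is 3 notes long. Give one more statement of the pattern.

B4 E5 A5

The 3-note cells begin on E4, F#4, G#4, A4 — each up a 2nd from the last.
Statement 5 starts on B4 and keeps the same diatonic contour: B4 E5 A5.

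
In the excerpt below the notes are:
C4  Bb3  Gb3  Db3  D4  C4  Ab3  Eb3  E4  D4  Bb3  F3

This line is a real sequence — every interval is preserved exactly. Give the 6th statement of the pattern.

Taking 4-note groups, the heads are C4, D4, E4: the pattern moves up a 2nd.
Carrying on: F#4 → G#4 → A#4.
So cell 6 is A#4 G#4 E4 B3.

A#4 G#4 E4 B3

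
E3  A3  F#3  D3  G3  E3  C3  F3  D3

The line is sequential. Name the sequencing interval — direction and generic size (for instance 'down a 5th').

Taking 3-note groups, the heads are E3, D3, C3: the pattern moves down a 2nd.
E3 to D3 is down a 2nd.

down a 2nd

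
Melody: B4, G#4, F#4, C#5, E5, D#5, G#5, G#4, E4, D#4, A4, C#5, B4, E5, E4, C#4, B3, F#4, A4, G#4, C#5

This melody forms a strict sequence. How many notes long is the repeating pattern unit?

7

21 notes total. Splitting into 3 groups of 7:
B4 G#4 F#4 C#5 E5 D#5 G#5 | G#4 E4 D#4 A4 C#5 B4 E5 | E4 C#4 B3 F#4 A4 G#4 C#5
Every group is a transposition down a 3rd of the one before; no shorter unit works.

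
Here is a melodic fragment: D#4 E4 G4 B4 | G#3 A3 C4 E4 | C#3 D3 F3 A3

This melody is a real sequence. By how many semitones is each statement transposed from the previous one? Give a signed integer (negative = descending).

-7

With a 4-note motive the entries are D#4, G#3, C#3, each down a 5th from the previous.
Counting half-steps from D#4 to G#3: -7.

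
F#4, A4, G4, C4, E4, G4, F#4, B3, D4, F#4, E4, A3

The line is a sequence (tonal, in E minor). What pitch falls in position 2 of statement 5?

With 4-note cells, note 2 of each statement runs A4, G4, F#4.
Carrying that down a 2nd forward: E4 → D4.

D4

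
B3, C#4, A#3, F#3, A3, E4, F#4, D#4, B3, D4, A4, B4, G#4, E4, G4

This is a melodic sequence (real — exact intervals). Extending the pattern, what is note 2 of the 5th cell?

Grouping in 5s, the 2nd note of each cell is C#4, F#4, B4.
Each moves up a 4th. Continuing: E5 → A5.

A5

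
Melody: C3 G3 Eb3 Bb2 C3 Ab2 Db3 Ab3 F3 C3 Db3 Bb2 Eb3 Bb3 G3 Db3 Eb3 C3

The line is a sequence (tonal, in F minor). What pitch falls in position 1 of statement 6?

Ab3

The unit is 6 notes. Position-1 pitches of the 3 shown cells: C3, Db3, Eb3.
Extending up a 2nd: F3 → G3 → Ab3.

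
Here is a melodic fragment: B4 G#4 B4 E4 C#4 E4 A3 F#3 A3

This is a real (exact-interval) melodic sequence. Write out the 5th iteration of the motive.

Unit = 3 notes; the statements start on B4, E4, A3, moving down a 5th each time.
Continuing the starts: D3 → G2.
From G2 the exact shape gives G2 E2 G2.

G2 E2 G2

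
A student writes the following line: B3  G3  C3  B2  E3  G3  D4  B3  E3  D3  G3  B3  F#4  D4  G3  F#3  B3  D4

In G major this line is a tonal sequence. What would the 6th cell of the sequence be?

E5 C5 F#4 E4 A4 C5

The 6-note cells begin on B3, D4, F#4 — each up a 3rd from the last.
Continuing the starts: A4 → C5 → E5.
From E5 the diatonic shape gives E5 C5 F#4 E4 A4 C5.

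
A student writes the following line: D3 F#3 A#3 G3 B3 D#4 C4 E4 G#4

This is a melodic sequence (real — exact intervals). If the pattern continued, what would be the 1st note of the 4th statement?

F4

The unit is 3 notes. Position-1 pitches of the 3 shown cells: D3, G3, C4.
One more up a 4th gives F4.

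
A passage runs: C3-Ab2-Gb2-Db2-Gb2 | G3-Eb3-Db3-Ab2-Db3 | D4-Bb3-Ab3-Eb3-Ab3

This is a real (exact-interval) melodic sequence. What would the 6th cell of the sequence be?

Unit = 5 notes; the statements start on C3, G3, D4, moving up a 5th each time.
Extending up a 5th: A4 → E5 → B5.
Statement 6 starts on B5 and keeps the same exact contour: B5 G5 F5 C5 F5.

B5 G5 F5 C5 F5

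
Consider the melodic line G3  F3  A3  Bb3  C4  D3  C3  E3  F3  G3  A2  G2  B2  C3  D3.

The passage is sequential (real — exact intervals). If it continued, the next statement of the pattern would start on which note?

E2

The 5-note cells begin on G3, D3, A2 — each down a 4th from the last.
The next head, down a 4th from A2, is E2.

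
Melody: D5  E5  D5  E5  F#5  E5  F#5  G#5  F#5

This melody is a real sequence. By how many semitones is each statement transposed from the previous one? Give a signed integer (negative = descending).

Unit = 3 notes; the statements start on D5, E5, F#5, moving up a 2nd each time.
D5→E5 is 76 − 74 = 2 semitones.

2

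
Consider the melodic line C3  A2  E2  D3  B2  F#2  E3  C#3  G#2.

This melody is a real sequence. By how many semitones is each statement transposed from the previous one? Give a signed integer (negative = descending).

The 3-note cells begin on C3, D3, E3 — each up a 2nd from the last.
C3→D3 is 50 − 48 = 2 semitones.

2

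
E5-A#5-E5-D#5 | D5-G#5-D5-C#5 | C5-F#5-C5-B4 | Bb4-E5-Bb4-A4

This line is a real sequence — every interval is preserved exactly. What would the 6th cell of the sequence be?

Taking 4-note groups, the heads are E5, D5, C5, Bb4: the pattern moves down a 2nd.
Extending down a 2nd: Ab4 → Gb4.
Statement 6 starts on Gb4 and keeps the same exact contour: Gb4 C5 Gb4 F4.

Gb4 C5 Gb4 F4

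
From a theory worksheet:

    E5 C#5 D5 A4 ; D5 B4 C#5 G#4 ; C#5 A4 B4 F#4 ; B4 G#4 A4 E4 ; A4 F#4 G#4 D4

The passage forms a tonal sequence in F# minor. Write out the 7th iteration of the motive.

F#4 D4 E4 B3

The 4-note cells begin on E5, D5, C#5, B4, A4 — each down a 2nd from the last.
Extending down a 2nd: G#4 → F#4.
So cell 7 is F#4 D4 E4 B3.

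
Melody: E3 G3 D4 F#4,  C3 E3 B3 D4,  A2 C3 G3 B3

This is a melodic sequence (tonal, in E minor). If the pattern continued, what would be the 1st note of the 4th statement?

F#2

Grouping in 4s, the 1st note of each cell is E3, C3, A2.
Each moves down a 3rd; the next is F#2.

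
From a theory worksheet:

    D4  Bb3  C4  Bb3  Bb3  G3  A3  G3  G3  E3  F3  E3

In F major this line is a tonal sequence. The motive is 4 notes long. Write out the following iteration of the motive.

The 4-note cells begin on D4, Bb3, G3 — each down a 3rd from the last.
So cell 4 is E3 C3 D3 C3.

E3 C3 D3 C3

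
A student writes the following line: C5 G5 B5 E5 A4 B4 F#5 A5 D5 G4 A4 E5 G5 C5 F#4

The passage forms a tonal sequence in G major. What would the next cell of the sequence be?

G4 D5 F#5 B4 E4

Taking 5-note groups, the heads are C5, B4, A4: the pattern moves down a 2nd.
Statement 4 starts on G4 and keeps the same diatonic contour: G4 D5 F#5 B4 E4.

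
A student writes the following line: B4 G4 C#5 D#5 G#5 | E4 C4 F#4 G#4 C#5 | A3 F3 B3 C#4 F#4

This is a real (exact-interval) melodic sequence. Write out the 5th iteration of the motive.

Unit = 5 notes; the statements start on B4, E4, A3, moving down a 5th each time.
Carrying on: D3 → G2.
So cell 5 is G2 Eb2 A2 B2 E3.

G2 Eb2 A2 B2 E3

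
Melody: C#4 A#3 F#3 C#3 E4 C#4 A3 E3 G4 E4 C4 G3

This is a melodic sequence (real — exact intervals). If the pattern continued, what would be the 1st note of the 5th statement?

Db5

The unit is 4 notes. Position-1 pitches of the 3 shown cells: C#4, E4, G4.
Extending up a 3rd: Bb4 → Db5.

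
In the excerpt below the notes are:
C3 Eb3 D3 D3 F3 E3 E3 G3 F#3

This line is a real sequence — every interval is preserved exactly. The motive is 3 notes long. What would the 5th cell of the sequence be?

G#3 B3 A#3

Taking 3-note groups, the heads are C3, D3, E3: the pattern moves up a 2nd.
Continuing the starts: F#3 → G#3.
Statement 5 starts on G#3 and keeps the same exact contour: G#3 B3 A#3.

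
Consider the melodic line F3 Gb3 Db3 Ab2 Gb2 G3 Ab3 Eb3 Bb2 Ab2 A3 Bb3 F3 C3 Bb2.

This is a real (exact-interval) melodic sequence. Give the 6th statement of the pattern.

D#4 E4 B3 F#3 E3

The 5-note cells begin on F3, G3, A3 — each up a 2nd from the last.
Extending up a 2nd: B3 → C#4 → D#4.
From D#4 the exact shape gives D#4 E4 B3 F#3 E3.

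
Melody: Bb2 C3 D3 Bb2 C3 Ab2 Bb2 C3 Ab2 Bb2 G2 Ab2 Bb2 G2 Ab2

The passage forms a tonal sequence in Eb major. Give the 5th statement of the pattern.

The 5-note cells begin on Bb2, Ab2, G2 — each down a 2nd from the last.
Continuing the starts: F2 → Eb2.
Statement 5 starts on Eb2 and keeps the same diatonic contour: Eb2 F2 G2 Eb2 F2.

Eb2 F2 G2 Eb2 F2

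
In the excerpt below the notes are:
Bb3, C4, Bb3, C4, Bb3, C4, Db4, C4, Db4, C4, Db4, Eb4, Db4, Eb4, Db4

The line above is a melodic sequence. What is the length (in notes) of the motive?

15 notes total. Splitting into 3 groups of 5:
Bb3 C4 Bb3 C4 Bb3 | C4 Db4 C4 Db4 C4 | Db4 Eb4 Db4 Eb4 Db4
Each cell is the previous one up a 2nd — so the unit is 5 notes.

5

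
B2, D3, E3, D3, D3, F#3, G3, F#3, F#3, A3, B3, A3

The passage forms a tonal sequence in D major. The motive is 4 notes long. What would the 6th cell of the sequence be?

E4 G4 A4 G4

Unit = 4 notes; the statements start on B2, D3, F#3, moving up a 3rd each time.
Continuing the starts: A3 → C#4 → E4.
From E4 the diatonic shape gives E4 G4 A4 G4.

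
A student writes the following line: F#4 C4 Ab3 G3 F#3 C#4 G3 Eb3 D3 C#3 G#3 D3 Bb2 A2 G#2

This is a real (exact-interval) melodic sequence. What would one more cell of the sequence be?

Taking 5-note groups, the heads are F#4, C#4, G#3: the pattern moves down a 4th.
From D#3 the exact shape gives D#3 A2 F2 E2 D#2.

D#3 A2 F2 E2 D#2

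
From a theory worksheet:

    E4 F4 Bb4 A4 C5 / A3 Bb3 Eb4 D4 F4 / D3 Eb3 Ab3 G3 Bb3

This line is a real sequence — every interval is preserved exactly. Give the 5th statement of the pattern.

C2 Db2 Gb2 F2 Ab2

Taking 5-note groups, the heads are E4, A3, D3: the pattern moves down a 5th.
Continuing the starts: G2 → C2.
Statement 5 starts on C2 and keeps the same exact contour: C2 Db2 Gb2 F2 Ab2.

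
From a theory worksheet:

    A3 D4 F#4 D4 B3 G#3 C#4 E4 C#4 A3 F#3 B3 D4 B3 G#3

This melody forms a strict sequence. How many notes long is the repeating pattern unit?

5

There are 15 notes; a 5-note unit gives 3 cells:
A3 D4 F#4 D4 B3 | G#3 C#4 E4 C#4 A3 | F#3 B3 D4 B3 G#3
Every group is a transposition down a 2nd of the one before; no shorter unit works.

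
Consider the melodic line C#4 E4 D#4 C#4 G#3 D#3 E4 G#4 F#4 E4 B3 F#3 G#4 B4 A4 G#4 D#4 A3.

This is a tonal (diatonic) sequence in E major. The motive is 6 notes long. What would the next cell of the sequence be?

Taking 6-note groups, the heads are C#4, E4, G#4: the pattern moves up a 3rd.
From B4 the diatonic shape gives B4 D#5 C#5 B4 F#4 C#4.

B4 D#5 C#5 B4 F#4 C#4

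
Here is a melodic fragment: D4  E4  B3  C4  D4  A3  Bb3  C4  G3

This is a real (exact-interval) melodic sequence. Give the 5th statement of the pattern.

Taking 3-note groups, the heads are D4, C4, Bb3: the pattern moves down a 2nd.
Carrying on: Ab3 → Gb3.
So cell 5 is Gb3 Ab3 Eb3.

Gb3 Ab3 Eb3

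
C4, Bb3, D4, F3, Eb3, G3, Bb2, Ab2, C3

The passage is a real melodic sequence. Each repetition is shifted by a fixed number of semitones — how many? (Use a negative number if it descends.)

-7

Unit = 3 notes; the statements start on C4, F3, Bb2, moving down a 5th each time.
Counting half-steps from C4 to F3: -7.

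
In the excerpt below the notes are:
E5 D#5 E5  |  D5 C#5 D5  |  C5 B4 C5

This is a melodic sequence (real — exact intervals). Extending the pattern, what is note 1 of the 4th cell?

Bb4

Grouping in 3s, the 1st note of each cell is E5, D5, C5.
Each moves down a 2nd; the next is Bb4.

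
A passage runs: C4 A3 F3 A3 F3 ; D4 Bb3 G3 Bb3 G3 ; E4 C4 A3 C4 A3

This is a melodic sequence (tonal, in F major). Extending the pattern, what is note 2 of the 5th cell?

With 5-note cells, note 2 of each statement runs A3, Bb3, C4.
Each moves up a 2nd. Continuing: D4 → E4.

E4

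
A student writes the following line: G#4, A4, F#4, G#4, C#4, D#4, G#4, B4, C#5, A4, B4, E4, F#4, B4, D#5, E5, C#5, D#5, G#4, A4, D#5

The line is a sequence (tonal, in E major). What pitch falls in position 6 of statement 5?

With 7-note cells, note 6 of each statement runs D#4, F#4, A4.
Carrying that up a 3rd forward: C#5 → E5.

E5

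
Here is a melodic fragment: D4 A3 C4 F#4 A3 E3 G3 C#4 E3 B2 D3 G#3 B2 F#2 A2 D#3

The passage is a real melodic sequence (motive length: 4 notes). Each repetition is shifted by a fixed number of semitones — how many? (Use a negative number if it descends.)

Taking 4-note groups, the heads are D4, A3, E3, B2: the pattern moves down a 4th.
Counting half-steps from D4 to A3: -5.

-5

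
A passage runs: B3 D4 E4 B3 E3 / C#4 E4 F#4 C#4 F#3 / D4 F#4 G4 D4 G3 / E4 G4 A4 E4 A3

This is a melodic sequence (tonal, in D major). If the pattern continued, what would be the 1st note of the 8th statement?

B4

Grouping in 5s, the 1st note of each cell is B3, C#4, D4, E4.
Each moves up a 2nd. Continuing: F#4 → G4 → A4 → B4.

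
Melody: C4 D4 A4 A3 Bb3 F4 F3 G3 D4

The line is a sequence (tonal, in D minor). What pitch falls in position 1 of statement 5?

Bb2

Grouping in 3s, the 1st note of each cell is C4, A3, F3.
Each moves down a 3rd. Continuing: D3 → Bb2.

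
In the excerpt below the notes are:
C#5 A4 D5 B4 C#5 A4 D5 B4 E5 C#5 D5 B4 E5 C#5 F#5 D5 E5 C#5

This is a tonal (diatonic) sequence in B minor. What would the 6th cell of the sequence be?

A5 F#5 B5 G5 A5 F#5

Taking 6-note groups, the heads are C#5, D5, E5: the pattern moves up a 2nd.
Extending up a 2nd: F#5 → G5 → A5.
From A5 the diatonic shape gives A5 F#5 B5 G5 A5 F#5.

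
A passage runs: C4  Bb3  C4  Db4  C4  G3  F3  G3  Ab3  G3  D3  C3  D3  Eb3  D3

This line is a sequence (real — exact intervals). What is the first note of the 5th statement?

E2

Taking 5-note groups, the heads are C4, G3, D3: the pattern moves down a 4th.
Extending the heads down a 4th: A2 → E2.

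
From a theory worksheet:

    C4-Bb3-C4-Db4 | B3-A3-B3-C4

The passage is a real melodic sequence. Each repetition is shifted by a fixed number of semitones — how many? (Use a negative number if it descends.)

The 4-note cells begin on C4, B3 — each down a 2nd from the last.
Counting half-steps from C4 to B3: -1.

-1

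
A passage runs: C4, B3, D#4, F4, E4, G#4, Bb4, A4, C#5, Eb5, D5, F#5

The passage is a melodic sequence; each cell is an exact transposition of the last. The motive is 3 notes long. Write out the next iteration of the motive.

Unit = 3 notes; the statements start on C4, F4, Bb4, Eb5, moving up a 4th each time.
So cell 5 is Ab5 G5 B5.

Ab5 G5 B5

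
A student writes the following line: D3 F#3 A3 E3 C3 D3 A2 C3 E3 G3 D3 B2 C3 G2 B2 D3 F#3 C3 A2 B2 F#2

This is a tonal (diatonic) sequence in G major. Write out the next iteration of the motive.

The 7-note cells begin on D3, C3, B2 — each down a 2nd from the last.
So cell 4 is A2 C3 E3 B2 G2 A2 E2.

A2 C3 E3 B2 G2 A2 E2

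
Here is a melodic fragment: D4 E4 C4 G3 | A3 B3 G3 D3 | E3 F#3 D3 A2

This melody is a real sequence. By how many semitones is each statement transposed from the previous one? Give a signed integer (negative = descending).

The 4-note cells begin on D4, A3, E3 — each down a 4th from the last.
Counting half-steps from D4 to A3: -5.

-5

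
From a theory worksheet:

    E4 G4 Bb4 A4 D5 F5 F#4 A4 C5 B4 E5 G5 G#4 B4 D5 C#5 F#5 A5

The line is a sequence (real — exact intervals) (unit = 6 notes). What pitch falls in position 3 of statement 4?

E5

Grouping in 6s, the 3rd note of each cell is Bb4, C5, D5.
From D5, up a 2nd gives E5.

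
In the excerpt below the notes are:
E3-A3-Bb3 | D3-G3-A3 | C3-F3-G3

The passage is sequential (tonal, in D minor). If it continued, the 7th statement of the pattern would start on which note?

The 3-note cells begin on E3, D3, C3 — each down a 2nd from the last.
Extending the heads down a 2nd: Bb2 → A2 → G2 → F2.

F2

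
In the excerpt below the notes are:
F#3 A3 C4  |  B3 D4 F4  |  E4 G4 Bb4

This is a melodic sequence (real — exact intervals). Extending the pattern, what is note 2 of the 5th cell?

With 3-note cells, note 2 of each statement runs A3, D4, G4.
Extending up a 4th: C5 → F5.

F5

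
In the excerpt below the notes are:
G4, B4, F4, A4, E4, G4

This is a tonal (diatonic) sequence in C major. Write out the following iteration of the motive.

D4 F4

Unit = 2 notes; the statements start on G4, F4, E4, moving down a 2nd each time.
Statement 4 starts on D4 and keeps the same diatonic contour: D4 F4.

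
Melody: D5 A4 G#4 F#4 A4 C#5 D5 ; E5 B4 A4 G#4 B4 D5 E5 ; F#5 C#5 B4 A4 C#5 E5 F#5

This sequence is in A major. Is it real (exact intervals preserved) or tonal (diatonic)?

tonal

Every note is diatonic to A major.
Cell 1 has -1 semitones from note 2 to 3, but cell 2 has -2 — the interval quality changes while the contour stays the same, which is the hallmark of a tonal sequence.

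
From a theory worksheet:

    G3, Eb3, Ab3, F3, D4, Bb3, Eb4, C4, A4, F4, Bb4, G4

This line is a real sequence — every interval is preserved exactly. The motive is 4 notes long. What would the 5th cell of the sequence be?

B5 G5 C6 A5

The 4-note cells begin on G3, D4, A4 — each up a 5th from the last.
Continuing the starts: E5 → B5.
Statement 5 starts on B5 and keeps the same exact contour: B5 G5 C6 A5.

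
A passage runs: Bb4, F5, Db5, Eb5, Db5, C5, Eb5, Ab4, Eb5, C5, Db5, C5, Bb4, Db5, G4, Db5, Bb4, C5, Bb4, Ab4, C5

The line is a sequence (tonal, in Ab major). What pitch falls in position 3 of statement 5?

Grouping in 7s, the 3rd note of each cell is Db5, C5, Bb4.
Carrying that down a 2nd forward: Ab4 → G4.

G4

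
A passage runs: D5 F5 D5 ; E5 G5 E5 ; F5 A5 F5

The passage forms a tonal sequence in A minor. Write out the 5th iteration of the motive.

A5 C6 A5

With a 3-note motive the entries are D5, E5, F5, each up a 2nd from the previous.
Carrying on: G5 → A5.
So cell 5 is A5 C6 A5.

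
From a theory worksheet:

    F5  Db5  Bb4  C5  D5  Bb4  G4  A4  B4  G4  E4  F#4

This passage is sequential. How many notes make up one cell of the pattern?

12 notes total. Splitting into 3 groups of 4:
F5 Db5 Bb4 C5 | D5 Bb4 G4 A4 | B4 G4 E4 F#4
Each cell is the previous one down a 3rd — so the unit is 4 notes.

4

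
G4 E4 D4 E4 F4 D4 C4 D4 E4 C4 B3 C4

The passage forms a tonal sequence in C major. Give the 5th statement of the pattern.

The 4-note cells begin on G4, F4, E4 — each down a 2nd from the last.
Extending down a 2nd: D4 → C4.
From C4 the diatonic shape gives C4 A3 G3 A3.

C4 A3 G3 A3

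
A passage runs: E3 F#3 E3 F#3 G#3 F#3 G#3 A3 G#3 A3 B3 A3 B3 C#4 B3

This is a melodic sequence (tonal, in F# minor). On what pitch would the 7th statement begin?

The 3-note cells begin on E3, F#3, G#3, A3, B3 — each up a 2nd from the last.
Continuing: C#4 → D4. Statement 7 starts on D4.

D4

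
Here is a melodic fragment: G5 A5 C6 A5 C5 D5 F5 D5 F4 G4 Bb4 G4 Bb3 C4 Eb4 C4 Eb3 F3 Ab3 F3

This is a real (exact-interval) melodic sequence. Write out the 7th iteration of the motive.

Db2 Eb2 Gb2 Eb2

With a 4-note motive the entries are G5, C5, F4, Bb3, Eb3, each down a 5th from the previous.
Continuing the starts: Ab2 → Db2.
Statement 7 starts on Db2 and keeps the same exact contour: Db2 Eb2 Gb2 Eb2.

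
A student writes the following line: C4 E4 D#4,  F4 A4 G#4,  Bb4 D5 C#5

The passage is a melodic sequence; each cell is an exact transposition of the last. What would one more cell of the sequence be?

Eb5 G5 F#5

Unit = 3 notes; the statements start on C4, F4, Bb4, moving up a 4th each time.
Statement 4 starts on Eb5 and keeps the same exact contour: Eb5 G5 F#5.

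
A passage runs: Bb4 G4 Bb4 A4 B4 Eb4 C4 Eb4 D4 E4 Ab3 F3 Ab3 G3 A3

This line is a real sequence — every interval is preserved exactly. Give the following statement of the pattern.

With a 5-note motive the entries are Bb4, Eb4, Ab3, each down a 5th from the previous.
Statement 4 starts on Db3 and keeps the same exact contour: Db3 Bb2 Db3 C3 D3.

Db3 Bb2 Db3 C3 D3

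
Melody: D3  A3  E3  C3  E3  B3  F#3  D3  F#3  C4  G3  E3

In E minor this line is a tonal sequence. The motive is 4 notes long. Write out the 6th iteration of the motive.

The 4-note cells begin on D3, E3, F#3 — each up a 2nd from the last.
Carrying on: G3 → A3 → B3.
From B3 the diatonic shape gives B3 F#4 C4 A3.

B3 F#4 C4 A3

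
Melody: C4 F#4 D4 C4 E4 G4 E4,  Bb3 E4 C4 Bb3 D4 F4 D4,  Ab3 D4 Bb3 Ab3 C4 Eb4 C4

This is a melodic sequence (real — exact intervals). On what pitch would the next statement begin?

Unit = 7 notes; the statements start on C4, Bb3, Ab3, moving down a 2nd each time.
The next head, down a 2nd from Ab3, is Gb3.

Gb3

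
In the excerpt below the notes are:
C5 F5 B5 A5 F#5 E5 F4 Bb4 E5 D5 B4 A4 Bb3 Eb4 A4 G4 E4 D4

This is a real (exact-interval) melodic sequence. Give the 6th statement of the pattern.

Taking 6-note groups, the heads are C5, F4, Bb3: the pattern moves down a 5th.
Extending down a 5th: Eb3 → Ab2 → Db2.
Statement 6 starts on Db2 and keeps the same exact contour: Db2 Gb2 C3 Bb2 G2 F2.

Db2 Gb2 C3 Bb2 G2 F2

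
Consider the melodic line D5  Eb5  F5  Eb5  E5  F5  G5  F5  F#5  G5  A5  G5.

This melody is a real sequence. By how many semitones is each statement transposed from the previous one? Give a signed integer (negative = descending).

With a 4-note motive the entries are D5, E5, F#5, each up a 2nd from the previous.
Counting half-steps from D5 to E5: 2.

2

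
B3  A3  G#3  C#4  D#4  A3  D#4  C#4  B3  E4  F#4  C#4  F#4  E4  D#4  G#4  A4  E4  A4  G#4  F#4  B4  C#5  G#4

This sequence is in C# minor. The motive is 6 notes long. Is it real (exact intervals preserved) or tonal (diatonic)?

Every note is diatonic to C# minor.
Cell 1 has -1 semitones from note 2 to 3, but cell 2 has -2 — the interval quality changes while the contour stays the same, which is the hallmark of a tonal sequence.

tonal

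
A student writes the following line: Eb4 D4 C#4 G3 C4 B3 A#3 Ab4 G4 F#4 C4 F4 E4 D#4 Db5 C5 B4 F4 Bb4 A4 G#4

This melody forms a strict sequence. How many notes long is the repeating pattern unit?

Try groups of 7 (3 cells in 21 notes):
Eb4 D4 C#4 G3 C4 B3 A#3 | Ab4 G4 F#4 C4 F4 E4 D#4 | Db5 C5 B4 F4 Bb4 A4 G#4
That's a consistent up a 4th shift per cell, and no other grouping gives one.

7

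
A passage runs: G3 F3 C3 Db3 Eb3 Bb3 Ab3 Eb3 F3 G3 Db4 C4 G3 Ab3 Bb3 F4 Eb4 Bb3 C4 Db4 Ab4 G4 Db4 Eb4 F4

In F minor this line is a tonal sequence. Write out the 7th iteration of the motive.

Eb5 Db5 Ab4 Bb4 C5

With a 5-note motive the entries are G3, Bb3, Db4, F4, Ab4, each up a 3rd from the previous.
Continuing the starts: C5 → Eb5.
From Eb5 the diatonic shape gives Eb5 Db5 Ab4 Bb4 C5.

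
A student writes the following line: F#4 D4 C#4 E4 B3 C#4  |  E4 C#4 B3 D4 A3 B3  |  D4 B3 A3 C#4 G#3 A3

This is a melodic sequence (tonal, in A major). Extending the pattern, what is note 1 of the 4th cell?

The unit is 6 notes. Position-1 pitches of the 3 shown cells: F#4, E4, D4.
One more down a 2nd gives C#4.

C#4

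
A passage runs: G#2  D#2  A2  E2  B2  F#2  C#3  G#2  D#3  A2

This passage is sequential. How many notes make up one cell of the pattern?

2

Try groups of 2 (5 cells in 10 notes):
G#2 D#2 | A2 E2 | B2 F#2 | C#3 G#2 | D#3 A2
Each cell is the previous one up a 2nd — so the unit is 2 notes.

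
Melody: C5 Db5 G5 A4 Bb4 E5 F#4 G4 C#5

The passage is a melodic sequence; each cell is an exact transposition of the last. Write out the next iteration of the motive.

Unit = 3 notes; the statements start on C5, A4, F#4, moving down a 3rd each time.
So cell 4 is D#4 E4 A#4.

D#4 E4 A#4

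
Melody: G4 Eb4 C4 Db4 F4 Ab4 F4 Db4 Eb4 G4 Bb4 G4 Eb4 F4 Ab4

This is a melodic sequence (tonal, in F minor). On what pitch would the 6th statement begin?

With a 5-note motive the entries are G4, Ab4, Bb4, each up a 2nd from the previous.
Extending the heads up a 2nd: C5 → Db5 → Eb5.

Eb5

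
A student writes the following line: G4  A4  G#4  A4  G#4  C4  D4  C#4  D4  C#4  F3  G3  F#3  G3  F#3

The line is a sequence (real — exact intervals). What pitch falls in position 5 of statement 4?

B2

With 5-note cells, note 5 of each statement runs G#4, C#4, F#3.
From F#3, down a 5th gives B2.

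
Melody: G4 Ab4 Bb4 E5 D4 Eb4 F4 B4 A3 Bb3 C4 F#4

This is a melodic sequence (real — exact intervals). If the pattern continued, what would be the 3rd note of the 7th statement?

With 4-note cells, note 3 of each statement runs Bb4, F4, C4.
Carrying that down a 4th forward: G3 → D3 → A2 → E2.

E2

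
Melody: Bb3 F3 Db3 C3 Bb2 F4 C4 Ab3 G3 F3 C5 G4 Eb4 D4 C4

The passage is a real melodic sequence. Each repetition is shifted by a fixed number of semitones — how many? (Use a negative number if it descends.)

7

The 5-note cells begin on Bb3, F4, C5 — each up a 5th from the last.
Bb3 to F4 spans +7 semitones.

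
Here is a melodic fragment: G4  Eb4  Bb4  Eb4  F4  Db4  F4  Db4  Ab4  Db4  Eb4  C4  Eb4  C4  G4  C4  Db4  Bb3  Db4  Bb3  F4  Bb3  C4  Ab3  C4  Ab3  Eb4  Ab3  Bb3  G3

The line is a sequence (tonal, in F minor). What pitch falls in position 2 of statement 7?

With 6-note cells, note 2 of each statement runs Eb4, Db4, C4, Bb3, Ab3.
Carrying that down a 2nd forward: G3 → F3.

F3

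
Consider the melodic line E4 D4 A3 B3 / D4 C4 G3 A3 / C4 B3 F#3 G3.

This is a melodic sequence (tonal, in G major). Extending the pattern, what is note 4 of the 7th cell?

C3

Grouping in 4s, the 4th note of each cell is B3, A3, G3.
Carrying that down a 2nd forward: F#3 → E3 → D3 → C3.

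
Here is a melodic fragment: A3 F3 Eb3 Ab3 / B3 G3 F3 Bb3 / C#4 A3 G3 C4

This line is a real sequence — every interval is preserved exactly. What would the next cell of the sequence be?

Taking 4-note groups, the heads are A3, B3, C#4: the pattern moves up a 2nd.
So cell 4 is D#4 B3 A3 D4.

D#4 B3 A3 D4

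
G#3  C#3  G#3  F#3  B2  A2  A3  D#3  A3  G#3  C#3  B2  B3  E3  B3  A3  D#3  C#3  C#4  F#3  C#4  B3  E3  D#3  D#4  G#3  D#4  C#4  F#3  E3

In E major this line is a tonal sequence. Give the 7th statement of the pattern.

F#4 B3 F#4 E4 A3 G#3

The 6-note cells begin on G#3, A3, B3, C#4, D#4 — each up a 2nd from the last.
Extending up a 2nd: E4 → F#4.
From F#4 the diatonic shape gives F#4 B3 F#4 E4 A3 G#3.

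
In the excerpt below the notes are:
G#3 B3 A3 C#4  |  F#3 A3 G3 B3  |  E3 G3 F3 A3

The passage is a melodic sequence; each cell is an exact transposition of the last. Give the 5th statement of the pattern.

Taking 4-note groups, the heads are G#3, F#3, E3: the pattern moves down a 2nd.
Carrying on: D3 → C3.
So cell 5 is C3 Eb3 Db3 F3.

C3 Eb3 Db3 F3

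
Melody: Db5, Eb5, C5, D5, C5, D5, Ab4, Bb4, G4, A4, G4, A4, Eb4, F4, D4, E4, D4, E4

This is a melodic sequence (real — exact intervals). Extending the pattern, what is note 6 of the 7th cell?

G#2

Grouping in 6s, the 6th note of each cell is D5, A4, E4.
Each moves down a 4th. Continuing: B3 → F#3 → C#3 → G#2.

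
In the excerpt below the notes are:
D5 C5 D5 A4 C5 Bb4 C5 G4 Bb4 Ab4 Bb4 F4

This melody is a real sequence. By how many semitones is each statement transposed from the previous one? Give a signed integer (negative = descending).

-2

Unit = 4 notes; the statements start on D5, C5, Bb4, moving down a 2nd each time.
D5→C5 is 72 − 74 = -2 semitones.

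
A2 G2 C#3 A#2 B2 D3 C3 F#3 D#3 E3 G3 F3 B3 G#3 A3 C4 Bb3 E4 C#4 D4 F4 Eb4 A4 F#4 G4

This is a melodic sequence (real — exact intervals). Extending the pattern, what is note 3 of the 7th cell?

With 5-note cells, note 3 of each statement runs C#3, F#3, B3, E4, A4.
Extending up a 4th: D5 → G5.

G5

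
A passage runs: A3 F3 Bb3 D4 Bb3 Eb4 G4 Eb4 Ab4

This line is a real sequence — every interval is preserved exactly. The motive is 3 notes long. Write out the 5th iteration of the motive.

The 3-note cells begin on A3, D4, G4 — each up a 4th from the last.
Continuing the starts: C5 → F5.
From F5 the exact shape gives F5 Db5 Gb5.

F5 Db5 Gb5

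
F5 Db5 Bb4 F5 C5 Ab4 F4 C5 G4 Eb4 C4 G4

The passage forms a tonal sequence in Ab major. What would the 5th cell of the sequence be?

With a 4-note motive the entries are F5, C5, G4, each down a 4th from the previous.
Carrying on: Db4 → Ab3.
Statement 5 starts on Ab3 and keeps the same diatonic contour: Ab3 F3 Db3 Ab3.

Ab3 F3 Db3 Ab3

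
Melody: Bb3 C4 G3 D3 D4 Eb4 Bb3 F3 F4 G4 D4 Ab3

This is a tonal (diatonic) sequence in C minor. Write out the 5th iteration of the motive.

C5 D5 Ab4 Eb4

Unit = 4 notes; the statements start on Bb3, D4, F4, moving up a 3rd each time.
Carrying on: Ab4 → C5.
From C5 the diatonic shape gives C5 D5 Ab4 Eb4.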